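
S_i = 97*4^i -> [97, 388, 1552, 6208, 24832]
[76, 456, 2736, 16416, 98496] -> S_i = 76*6^i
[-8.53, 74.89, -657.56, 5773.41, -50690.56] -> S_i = -8.53*(-8.78)^i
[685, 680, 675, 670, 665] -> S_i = 685 + -5*i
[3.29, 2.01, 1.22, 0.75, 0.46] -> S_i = 3.29*0.61^i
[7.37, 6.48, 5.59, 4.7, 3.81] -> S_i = 7.37 + -0.89*i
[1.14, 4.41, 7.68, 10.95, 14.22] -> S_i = 1.14 + 3.27*i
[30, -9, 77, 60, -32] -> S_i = Random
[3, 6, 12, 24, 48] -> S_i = 3*2^i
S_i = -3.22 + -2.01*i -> [-3.22, -5.23, -7.24, -9.25, -11.26]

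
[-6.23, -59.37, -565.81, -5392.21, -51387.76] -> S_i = -6.23*9.53^i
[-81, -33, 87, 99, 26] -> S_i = Random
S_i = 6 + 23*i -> [6, 29, 52, 75, 98]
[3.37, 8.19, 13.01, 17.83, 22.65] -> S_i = 3.37 + 4.82*i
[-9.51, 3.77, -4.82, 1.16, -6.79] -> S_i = Random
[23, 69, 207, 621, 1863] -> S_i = 23*3^i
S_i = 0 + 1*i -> [0, 1, 2, 3, 4]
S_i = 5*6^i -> [5, 30, 180, 1080, 6480]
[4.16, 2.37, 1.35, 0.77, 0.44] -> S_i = 4.16*0.57^i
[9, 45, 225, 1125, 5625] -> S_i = 9*5^i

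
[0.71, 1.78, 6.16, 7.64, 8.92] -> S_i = Random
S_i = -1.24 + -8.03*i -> [-1.24, -9.27, -17.3, -25.33, -33.36]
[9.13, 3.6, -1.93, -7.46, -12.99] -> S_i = 9.13 + -5.53*i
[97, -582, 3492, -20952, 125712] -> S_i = 97*-6^i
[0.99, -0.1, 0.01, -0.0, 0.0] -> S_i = 0.99*(-0.10)^i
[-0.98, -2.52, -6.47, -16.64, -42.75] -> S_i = -0.98*2.57^i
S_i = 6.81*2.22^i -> [6.81, 15.12, 33.56, 74.51, 165.41]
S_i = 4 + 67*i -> [4, 71, 138, 205, 272]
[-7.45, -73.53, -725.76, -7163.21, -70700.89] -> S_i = -7.45*9.87^i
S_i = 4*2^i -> [4, 8, 16, 32, 64]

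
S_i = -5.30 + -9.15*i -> [-5.3, -14.45, -23.6, -32.75, -41.9]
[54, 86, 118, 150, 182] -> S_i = 54 + 32*i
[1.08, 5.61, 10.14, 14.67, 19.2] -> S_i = 1.08 + 4.53*i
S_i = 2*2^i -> [2, 4, 8, 16, 32]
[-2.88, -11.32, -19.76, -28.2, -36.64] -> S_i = -2.88 + -8.44*i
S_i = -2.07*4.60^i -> [-2.07, -9.52, -43.8, -201.49, -926.83]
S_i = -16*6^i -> [-16, -96, -576, -3456, -20736]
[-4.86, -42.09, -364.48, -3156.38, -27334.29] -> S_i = -4.86*8.66^i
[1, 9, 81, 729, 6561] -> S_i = 1*9^i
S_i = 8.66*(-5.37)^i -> [8.66, -46.5, 249.73, -1341.04, 7201.37]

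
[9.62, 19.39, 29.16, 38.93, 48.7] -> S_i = 9.62 + 9.77*i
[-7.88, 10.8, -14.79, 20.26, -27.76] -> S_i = -7.88*(-1.37)^i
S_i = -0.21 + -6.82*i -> [-0.21, -7.03, -13.85, -20.67, -27.49]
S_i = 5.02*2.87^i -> [5.02, 14.41, 41.35, 118.67, 340.59]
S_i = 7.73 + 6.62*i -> [7.73, 14.35, 20.97, 27.59, 34.21]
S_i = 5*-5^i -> [5, -25, 125, -625, 3125]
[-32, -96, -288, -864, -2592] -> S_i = -32*3^i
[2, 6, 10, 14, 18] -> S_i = 2 + 4*i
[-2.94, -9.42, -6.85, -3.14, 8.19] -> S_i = Random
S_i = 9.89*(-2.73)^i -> [9.89, -27.0, 73.71, -201.23, 549.35]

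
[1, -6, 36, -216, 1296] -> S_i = 1*-6^i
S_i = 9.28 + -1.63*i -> [9.28, 7.65, 6.02, 4.39, 2.76]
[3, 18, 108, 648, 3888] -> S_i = 3*6^i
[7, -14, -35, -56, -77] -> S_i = 7 + -21*i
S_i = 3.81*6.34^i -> [3.81, 24.16, 153.15, 970.94, 6155.76]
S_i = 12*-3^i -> [12, -36, 108, -324, 972]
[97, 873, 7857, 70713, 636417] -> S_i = 97*9^i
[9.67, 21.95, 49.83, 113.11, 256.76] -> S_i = 9.67*2.27^i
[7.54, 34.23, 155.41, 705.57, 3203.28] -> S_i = 7.54*4.54^i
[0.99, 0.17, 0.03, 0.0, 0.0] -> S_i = 0.99*0.17^i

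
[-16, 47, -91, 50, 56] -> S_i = Random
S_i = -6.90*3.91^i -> [-6.9, -26.98, -105.49, -412.46, -1612.71]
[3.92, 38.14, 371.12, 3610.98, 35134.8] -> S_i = 3.92*9.73^i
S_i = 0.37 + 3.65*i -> [0.37, 4.02, 7.67, 11.32, 14.97]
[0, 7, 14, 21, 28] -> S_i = 0 + 7*i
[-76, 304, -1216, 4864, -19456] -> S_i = -76*-4^i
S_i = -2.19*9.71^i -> [-2.19, -21.26, -206.48, -2004.94, -19467.99]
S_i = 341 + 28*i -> [341, 369, 397, 425, 453]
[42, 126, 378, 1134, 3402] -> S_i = 42*3^i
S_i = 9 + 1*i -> [9, 10, 11, 12, 13]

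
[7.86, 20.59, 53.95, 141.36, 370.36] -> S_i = 7.86*2.62^i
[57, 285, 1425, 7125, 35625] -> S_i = 57*5^i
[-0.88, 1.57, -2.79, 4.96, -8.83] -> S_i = -0.88*(-1.78)^i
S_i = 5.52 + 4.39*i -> [5.52, 9.91, 14.3, 18.69, 23.08]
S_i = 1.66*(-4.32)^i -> [1.66, -7.17, 30.98, -133.83, 578.15]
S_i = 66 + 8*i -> [66, 74, 82, 90, 98]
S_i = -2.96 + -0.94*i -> [-2.96, -3.9, -4.84, -5.78, -6.72]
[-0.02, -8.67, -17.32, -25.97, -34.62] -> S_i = -0.02 + -8.65*i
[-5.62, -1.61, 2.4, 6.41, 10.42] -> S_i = -5.62 + 4.01*i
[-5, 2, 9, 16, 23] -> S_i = -5 + 7*i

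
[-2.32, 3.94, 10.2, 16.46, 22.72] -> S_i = -2.32 + 6.26*i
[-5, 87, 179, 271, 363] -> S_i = -5 + 92*i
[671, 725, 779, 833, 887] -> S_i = 671 + 54*i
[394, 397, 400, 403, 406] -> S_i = 394 + 3*i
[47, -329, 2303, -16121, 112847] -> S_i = 47*-7^i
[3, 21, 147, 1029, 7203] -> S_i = 3*7^i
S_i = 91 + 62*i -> [91, 153, 215, 277, 339]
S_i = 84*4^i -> [84, 336, 1344, 5376, 21504]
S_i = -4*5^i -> [-4, -20, -100, -500, -2500]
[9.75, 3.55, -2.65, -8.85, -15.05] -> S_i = 9.75 + -6.20*i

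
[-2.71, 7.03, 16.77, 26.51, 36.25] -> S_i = -2.71 + 9.74*i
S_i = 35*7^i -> [35, 245, 1715, 12005, 84035]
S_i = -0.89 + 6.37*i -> [-0.89, 5.48, 11.85, 18.22, 24.59]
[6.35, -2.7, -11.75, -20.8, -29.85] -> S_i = 6.35 + -9.05*i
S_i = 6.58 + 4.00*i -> [6.58, 10.58, 14.58, 18.58, 22.58]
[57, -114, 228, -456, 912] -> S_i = 57*-2^i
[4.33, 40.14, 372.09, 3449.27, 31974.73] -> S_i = 4.33*9.27^i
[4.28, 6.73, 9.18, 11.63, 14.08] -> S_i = 4.28 + 2.45*i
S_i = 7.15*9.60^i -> [7.15, 68.64, 658.94, 6325.86, 60728.28]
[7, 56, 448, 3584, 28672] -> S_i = 7*8^i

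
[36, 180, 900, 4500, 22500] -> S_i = 36*5^i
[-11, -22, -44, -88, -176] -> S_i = -11*2^i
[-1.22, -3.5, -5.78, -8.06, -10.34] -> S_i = -1.22 + -2.28*i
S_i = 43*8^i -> [43, 344, 2752, 22016, 176128]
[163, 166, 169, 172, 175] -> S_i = 163 + 3*i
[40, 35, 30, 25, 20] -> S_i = 40 + -5*i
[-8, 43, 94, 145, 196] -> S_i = -8 + 51*i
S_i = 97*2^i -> [97, 194, 388, 776, 1552]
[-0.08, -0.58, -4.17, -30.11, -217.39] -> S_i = -0.08*7.22^i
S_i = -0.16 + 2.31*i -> [-0.16, 2.15, 4.46, 6.77, 9.08]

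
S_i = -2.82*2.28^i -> [-2.82, -6.43, -14.66, -33.42, -76.21]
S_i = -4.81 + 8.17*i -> [-4.81, 3.36, 11.53, 19.7, 27.87]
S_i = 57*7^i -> [57, 399, 2793, 19551, 136857]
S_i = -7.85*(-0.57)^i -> [-7.85, 4.47, -2.55, 1.45, -0.83]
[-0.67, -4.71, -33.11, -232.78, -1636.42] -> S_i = -0.67*7.03^i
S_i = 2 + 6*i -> [2, 8, 14, 20, 26]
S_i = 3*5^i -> [3, 15, 75, 375, 1875]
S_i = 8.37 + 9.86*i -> [8.37, 18.23, 28.09, 37.95, 47.81]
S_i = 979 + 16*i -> [979, 995, 1011, 1027, 1043]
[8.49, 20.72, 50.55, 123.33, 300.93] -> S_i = 8.49*2.44^i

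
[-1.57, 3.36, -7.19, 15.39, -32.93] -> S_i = -1.57*(-2.14)^i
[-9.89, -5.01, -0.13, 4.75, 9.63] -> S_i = -9.89 + 4.88*i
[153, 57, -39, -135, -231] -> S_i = 153 + -96*i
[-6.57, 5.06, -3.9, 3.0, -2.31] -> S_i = -6.57*(-0.77)^i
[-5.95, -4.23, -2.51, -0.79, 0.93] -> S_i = -5.95 + 1.72*i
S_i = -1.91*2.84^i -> [-1.91, -5.42, -15.41, -43.75, -124.25]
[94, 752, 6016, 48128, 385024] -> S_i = 94*8^i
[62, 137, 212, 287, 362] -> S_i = 62 + 75*i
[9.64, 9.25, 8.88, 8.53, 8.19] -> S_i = 9.64*0.96^i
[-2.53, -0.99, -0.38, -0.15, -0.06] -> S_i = -2.53*0.39^i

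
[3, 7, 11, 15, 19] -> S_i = 3 + 4*i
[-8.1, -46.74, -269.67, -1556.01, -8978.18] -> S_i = -8.10*5.77^i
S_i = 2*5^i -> [2, 10, 50, 250, 1250]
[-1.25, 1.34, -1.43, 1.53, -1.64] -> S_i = -1.25*(-1.07)^i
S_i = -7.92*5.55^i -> [-7.92, -43.96, -243.96, -1353.95, -7514.45]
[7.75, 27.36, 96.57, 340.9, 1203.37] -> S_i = 7.75*3.53^i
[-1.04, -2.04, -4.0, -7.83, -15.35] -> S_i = -1.04*1.96^i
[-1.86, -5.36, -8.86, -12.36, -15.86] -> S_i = -1.86 + -3.50*i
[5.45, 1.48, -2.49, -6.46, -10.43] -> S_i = 5.45 + -3.97*i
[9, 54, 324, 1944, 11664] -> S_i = 9*6^i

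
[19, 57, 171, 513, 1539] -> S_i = 19*3^i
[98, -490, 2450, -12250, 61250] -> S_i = 98*-5^i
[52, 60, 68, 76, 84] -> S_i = 52 + 8*i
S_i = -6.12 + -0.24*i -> [-6.12, -6.36, -6.6, -6.84, -7.08]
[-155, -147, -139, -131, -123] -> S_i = -155 + 8*i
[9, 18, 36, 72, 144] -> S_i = 9*2^i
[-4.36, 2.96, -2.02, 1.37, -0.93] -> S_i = -4.36*(-0.68)^i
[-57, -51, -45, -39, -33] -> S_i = -57 + 6*i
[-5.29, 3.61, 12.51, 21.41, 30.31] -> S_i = -5.29 + 8.90*i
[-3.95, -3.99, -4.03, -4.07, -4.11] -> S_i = -3.95*1.01^i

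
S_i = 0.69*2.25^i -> [0.69, 1.55, 3.49, 7.86, 17.68]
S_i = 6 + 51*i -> [6, 57, 108, 159, 210]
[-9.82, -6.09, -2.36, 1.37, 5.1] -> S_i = -9.82 + 3.73*i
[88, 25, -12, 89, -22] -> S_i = Random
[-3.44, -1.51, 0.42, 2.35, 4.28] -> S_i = -3.44 + 1.93*i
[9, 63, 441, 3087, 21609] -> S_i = 9*7^i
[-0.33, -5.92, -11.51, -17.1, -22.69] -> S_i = -0.33 + -5.59*i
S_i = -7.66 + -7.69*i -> [-7.66, -15.35, -23.04, -30.73, -38.42]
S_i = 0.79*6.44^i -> [0.79, 5.09, 32.76, 211.0, 1358.85]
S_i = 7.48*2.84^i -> [7.48, 21.24, 60.33, 171.34, 486.6]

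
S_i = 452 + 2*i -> [452, 454, 456, 458, 460]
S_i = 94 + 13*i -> [94, 107, 120, 133, 146]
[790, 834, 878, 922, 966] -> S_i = 790 + 44*i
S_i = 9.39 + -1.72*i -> [9.39, 7.67, 5.95, 4.23, 2.51]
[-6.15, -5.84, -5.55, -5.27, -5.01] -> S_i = -6.15*0.95^i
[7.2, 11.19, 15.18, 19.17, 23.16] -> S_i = 7.20 + 3.99*i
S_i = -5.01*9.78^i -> [-5.01, -49.0, -479.2, -4686.56, -45834.57]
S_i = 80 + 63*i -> [80, 143, 206, 269, 332]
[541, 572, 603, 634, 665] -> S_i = 541 + 31*i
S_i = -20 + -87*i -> [-20, -107, -194, -281, -368]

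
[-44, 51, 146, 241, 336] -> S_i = -44 + 95*i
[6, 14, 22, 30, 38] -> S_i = 6 + 8*i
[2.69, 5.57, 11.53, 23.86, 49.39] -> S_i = 2.69*2.07^i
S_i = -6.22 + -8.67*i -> [-6.22, -14.89, -23.56, -32.23, -40.9]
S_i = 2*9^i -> [2, 18, 162, 1458, 13122]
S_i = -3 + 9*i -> [-3, 6, 15, 24, 33]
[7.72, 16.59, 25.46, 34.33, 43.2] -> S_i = 7.72 + 8.87*i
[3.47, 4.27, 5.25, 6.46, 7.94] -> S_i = 3.47*1.23^i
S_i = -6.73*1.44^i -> [-6.73, -9.69, -13.96, -20.1, -28.94]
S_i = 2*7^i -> [2, 14, 98, 686, 4802]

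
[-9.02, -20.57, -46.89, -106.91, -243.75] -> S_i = -9.02*2.28^i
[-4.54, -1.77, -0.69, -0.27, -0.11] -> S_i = -4.54*0.39^i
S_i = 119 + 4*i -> [119, 123, 127, 131, 135]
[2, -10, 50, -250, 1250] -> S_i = 2*-5^i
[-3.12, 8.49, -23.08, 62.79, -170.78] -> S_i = -3.12*(-2.72)^i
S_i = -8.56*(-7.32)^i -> [-8.56, 62.66, -458.67, 3357.43, -24576.39]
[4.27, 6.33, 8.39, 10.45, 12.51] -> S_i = 4.27 + 2.06*i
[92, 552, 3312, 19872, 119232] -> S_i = 92*6^i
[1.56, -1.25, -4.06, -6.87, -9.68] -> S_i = 1.56 + -2.81*i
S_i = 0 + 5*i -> [0, 5, 10, 15, 20]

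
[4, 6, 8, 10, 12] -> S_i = 4 + 2*i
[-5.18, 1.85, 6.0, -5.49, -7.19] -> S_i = Random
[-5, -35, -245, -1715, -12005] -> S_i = -5*7^i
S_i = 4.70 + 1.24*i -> [4.7, 5.94, 7.18, 8.42, 9.66]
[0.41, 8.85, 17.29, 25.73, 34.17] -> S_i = 0.41 + 8.44*i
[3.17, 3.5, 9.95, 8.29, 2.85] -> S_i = Random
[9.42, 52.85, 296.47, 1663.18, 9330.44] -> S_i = 9.42*5.61^i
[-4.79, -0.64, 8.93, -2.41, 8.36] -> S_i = Random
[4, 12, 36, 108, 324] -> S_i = 4*3^i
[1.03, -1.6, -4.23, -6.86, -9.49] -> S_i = 1.03 + -2.63*i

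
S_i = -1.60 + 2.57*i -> [-1.6, 0.97, 3.54, 6.11, 8.68]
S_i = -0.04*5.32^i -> [-0.04, -0.21, -1.13, -6.02, -32.04]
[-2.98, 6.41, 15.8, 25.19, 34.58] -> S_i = -2.98 + 9.39*i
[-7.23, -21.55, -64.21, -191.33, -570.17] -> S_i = -7.23*2.98^i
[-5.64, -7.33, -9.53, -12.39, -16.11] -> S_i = -5.64*1.30^i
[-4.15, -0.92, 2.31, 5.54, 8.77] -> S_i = -4.15 + 3.23*i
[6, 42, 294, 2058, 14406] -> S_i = 6*7^i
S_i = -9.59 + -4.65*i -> [-9.59, -14.24, -18.89, -23.54, -28.19]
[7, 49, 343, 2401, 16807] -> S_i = 7*7^i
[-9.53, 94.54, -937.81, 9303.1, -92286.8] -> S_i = -9.53*(-9.92)^i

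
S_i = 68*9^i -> [68, 612, 5508, 49572, 446148]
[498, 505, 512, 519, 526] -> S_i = 498 + 7*i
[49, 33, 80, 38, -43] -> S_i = Random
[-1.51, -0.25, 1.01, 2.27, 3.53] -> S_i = -1.51 + 1.26*i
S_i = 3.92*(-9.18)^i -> [3.92, -35.99, 330.35, -3032.59, 27839.2]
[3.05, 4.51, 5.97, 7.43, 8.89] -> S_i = 3.05 + 1.46*i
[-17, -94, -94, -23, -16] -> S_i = Random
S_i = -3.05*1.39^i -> [-3.05, -4.24, -5.89, -8.19, -11.39]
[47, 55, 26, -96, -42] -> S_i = Random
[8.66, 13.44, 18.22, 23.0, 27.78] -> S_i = 8.66 + 4.78*i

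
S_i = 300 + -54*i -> [300, 246, 192, 138, 84]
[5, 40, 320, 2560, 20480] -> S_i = 5*8^i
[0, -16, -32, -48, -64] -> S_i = 0 + -16*i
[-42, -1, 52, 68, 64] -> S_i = Random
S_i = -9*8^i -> [-9, -72, -576, -4608, -36864]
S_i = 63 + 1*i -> [63, 64, 65, 66, 67]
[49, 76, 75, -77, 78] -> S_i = Random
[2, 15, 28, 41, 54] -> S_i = 2 + 13*i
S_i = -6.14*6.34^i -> [-6.14, -38.93, -246.8, -1564.72, -9920.31]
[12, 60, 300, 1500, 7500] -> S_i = 12*5^i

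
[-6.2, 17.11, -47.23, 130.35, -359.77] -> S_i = -6.20*(-2.76)^i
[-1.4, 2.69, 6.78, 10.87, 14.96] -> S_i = -1.40 + 4.09*i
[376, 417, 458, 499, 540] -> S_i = 376 + 41*i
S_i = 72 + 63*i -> [72, 135, 198, 261, 324]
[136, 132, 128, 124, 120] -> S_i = 136 + -4*i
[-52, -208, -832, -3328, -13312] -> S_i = -52*4^i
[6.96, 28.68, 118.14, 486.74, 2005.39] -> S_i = 6.96*4.12^i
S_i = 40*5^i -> [40, 200, 1000, 5000, 25000]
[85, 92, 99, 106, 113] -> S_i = 85 + 7*i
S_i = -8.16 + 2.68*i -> [-8.16, -5.48, -2.8, -0.12, 2.56]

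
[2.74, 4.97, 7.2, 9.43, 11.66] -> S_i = 2.74 + 2.23*i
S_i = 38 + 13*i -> [38, 51, 64, 77, 90]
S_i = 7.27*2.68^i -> [7.27, 19.48, 52.22, 139.94, 375.04]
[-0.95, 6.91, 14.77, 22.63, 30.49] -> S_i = -0.95 + 7.86*i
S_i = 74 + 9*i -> [74, 83, 92, 101, 110]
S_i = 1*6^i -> [1, 6, 36, 216, 1296]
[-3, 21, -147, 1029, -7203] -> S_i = -3*-7^i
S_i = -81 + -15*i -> [-81, -96, -111, -126, -141]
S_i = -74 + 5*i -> [-74, -69, -64, -59, -54]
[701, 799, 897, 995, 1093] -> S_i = 701 + 98*i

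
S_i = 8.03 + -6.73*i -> [8.03, 1.3, -5.43, -12.16, -18.89]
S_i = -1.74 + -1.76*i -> [-1.74, -3.5, -5.26, -7.02, -8.78]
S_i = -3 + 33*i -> [-3, 30, 63, 96, 129]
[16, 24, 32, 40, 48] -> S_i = 16 + 8*i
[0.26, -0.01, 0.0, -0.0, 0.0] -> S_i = 0.26*(-0.05)^i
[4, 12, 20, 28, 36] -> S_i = 4 + 8*i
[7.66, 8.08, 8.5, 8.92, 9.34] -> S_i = 7.66 + 0.42*i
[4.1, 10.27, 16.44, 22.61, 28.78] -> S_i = 4.10 + 6.17*i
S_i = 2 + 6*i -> [2, 8, 14, 20, 26]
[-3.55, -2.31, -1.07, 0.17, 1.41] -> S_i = -3.55 + 1.24*i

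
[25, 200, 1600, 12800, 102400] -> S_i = 25*8^i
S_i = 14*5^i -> [14, 70, 350, 1750, 8750]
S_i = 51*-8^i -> [51, -408, 3264, -26112, 208896]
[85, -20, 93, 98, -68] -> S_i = Random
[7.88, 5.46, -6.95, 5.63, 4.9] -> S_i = Random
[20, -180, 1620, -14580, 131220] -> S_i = 20*-9^i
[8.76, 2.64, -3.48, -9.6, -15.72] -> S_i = 8.76 + -6.12*i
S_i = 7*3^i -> [7, 21, 63, 189, 567]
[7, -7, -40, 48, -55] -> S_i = Random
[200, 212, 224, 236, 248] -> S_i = 200 + 12*i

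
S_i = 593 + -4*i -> [593, 589, 585, 581, 577]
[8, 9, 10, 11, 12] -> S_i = 8 + 1*i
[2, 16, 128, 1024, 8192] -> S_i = 2*8^i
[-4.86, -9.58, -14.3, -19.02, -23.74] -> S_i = -4.86 + -4.72*i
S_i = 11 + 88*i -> [11, 99, 187, 275, 363]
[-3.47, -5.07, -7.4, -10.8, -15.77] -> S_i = -3.47*1.46^i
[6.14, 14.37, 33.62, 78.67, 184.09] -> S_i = 6.14*2.34^i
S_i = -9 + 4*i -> [-9, -5, -1, 3, 7]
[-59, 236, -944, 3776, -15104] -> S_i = -59*-4^i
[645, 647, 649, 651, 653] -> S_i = 645 + 2*i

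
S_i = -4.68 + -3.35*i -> [-4.68, -8.03, -11.38, -14.73, -18.08]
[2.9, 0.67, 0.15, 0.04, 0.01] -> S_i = 2.90*0.23^i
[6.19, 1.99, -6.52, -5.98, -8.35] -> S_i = Random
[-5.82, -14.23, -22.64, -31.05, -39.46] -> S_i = -5.82 + -8.41*i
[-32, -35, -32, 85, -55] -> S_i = Random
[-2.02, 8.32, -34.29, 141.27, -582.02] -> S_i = -2.02*(-4.12)^i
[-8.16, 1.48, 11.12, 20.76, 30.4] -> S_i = -8.16 + 9.64*i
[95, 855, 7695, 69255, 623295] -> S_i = 95*9^i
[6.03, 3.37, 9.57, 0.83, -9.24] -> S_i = Random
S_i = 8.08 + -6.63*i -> [8.08, 1.45, -5.18, -11.81, -18.44]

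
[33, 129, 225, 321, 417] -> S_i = 33 + 96*i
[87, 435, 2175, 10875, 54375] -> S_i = 87*5^i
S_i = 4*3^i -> [4, 12, 36, 108, 324]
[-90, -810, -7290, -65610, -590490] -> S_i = -90*9^i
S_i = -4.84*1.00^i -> [-4.84, -4.84, -4.84, -4.84, -4.84]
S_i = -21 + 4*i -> [-21, -17, -13, -9, -5]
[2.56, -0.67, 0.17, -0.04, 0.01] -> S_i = 2.56*(-0.26)^i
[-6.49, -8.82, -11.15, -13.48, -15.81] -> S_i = -6.49 + -2.33*i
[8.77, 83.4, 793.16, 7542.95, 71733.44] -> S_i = 8.77*9.51^i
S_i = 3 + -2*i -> [3, 1, -1, -3, -5]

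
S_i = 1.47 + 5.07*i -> [1.47, 6.54, 11.61, 16.68, 21.75]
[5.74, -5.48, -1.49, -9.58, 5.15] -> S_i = Random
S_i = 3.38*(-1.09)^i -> [3.38, -3.68, 4.02, -4.38, 4.77]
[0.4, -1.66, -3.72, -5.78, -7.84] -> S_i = 0.40 + -2.06*i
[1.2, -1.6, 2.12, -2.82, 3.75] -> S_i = 1.20*(-1.33)^i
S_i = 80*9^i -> [80, 720, 6480, 58320, 524880]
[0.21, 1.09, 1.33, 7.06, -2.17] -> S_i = Random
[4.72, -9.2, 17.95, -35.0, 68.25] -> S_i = 4.72*(-1.95)^i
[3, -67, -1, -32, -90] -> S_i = Random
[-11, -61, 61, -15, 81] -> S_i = Random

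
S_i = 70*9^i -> [70, 630, 5670, 51030, 459270]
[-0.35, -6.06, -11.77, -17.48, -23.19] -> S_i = -0.35 + -5.71*i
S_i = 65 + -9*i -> [65, 56, 47, 38, 29]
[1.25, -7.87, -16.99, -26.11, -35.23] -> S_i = 1.25 + -9.12*i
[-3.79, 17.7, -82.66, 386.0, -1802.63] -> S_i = -3.79*(-4.67)^i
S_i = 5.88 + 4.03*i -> [5.88, 9.91, 13.94, 17.97, 22.0]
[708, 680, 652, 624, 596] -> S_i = 708 + -28*i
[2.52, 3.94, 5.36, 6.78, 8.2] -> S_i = 2.52 + 1.42*i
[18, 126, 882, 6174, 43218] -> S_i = 18*7^i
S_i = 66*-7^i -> [66, -462, 3234, -22638, 158466]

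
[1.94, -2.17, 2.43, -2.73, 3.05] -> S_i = 1.94*(-1.12)^i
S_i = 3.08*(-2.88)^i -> [3.08, -8.87, 25.55, -73.57, 211.89]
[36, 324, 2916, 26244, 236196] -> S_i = 36*9^i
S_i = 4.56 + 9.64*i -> [4.56, 14.2, 23.84, 33.48, 43.12]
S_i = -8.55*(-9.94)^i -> [-8.55, 84.99, -844.77, 8397.02, -83466.39]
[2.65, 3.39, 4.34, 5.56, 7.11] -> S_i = 2.65*1.28^i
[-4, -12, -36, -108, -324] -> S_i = -4*3^i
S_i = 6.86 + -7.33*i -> [6.86, -0.47, -7.8, -15.13, -22.46]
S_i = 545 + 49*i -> [545, 594, 643, 692, 741]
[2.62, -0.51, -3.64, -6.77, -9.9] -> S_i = 2.62 + -3.13*i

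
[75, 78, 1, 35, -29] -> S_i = Random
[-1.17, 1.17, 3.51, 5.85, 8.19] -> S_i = -1.17 + 2.34*i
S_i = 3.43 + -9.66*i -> [3.43, -6.23, -15.89, -25.55, -35.21]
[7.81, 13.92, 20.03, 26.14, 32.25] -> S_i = 7.81 + 6.11*i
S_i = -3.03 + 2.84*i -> [-3.03, -0.19, 2.65, 5.49, 8.33]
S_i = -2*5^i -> [-2, -10, -50, -250, -1250]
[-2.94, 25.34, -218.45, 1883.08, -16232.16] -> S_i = -2.94*(-8.62)^i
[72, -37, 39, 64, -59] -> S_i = Random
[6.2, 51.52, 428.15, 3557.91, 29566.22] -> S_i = 6.20*8.31^i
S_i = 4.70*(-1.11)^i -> [4.7, -5.22, 5.79, -6.43, 7.13]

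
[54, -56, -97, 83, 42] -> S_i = Random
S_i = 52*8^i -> [52, 416, 3328, 26624, 212992]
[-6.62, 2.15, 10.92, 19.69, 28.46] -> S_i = -6.62 + 8.77*i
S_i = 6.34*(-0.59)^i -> [6.34, -3.74, 2.21, -1.3, 0.77]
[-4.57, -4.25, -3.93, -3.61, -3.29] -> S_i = -4.57 + 0.32*i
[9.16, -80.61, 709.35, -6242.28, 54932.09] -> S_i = 9.16*(-8.80)^i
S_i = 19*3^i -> [19, 57, 171, 513, 1539]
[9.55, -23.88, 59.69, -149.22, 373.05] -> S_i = 9.55*(-2.50)^i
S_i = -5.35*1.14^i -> [-5.35, -6.1, -6.95, -7.93, -9.04]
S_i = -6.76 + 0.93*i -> [-6.76, -5.83, -4.9, -3.97, -3.04]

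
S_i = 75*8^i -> [75, 600, 4800, 38400, 307200]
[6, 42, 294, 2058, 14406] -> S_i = 6*7^i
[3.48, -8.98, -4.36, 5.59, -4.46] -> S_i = Random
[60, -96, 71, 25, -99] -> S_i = Random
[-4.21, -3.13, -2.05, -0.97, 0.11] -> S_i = -4.21 + 1.08*i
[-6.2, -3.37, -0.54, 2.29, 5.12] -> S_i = -6.20 + 2.83*i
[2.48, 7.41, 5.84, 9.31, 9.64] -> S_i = Random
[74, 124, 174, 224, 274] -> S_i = 74 + 50*i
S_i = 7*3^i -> [7, 21, 63, 189, 567]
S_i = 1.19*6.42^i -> [1.19, 7.64, 49.05, 314.89, 2021.56]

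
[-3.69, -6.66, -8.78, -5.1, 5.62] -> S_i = Random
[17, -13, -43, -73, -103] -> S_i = 17 + -30*i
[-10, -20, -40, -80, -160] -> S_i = -10*2^i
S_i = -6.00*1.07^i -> [-6.0, -6.42, -6.87, -7.35, -7.86]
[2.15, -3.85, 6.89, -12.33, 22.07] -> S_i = 2.15*(-1.79)^i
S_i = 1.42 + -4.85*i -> [1.42, -3.43, -8.28, -13.13, -17.98]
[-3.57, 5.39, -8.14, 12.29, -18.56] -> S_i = -3.57*(-1.51)^i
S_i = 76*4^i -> [76, 304, 1216, 4864, 19456]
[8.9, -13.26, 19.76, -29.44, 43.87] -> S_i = 8.90*(-1.49)^i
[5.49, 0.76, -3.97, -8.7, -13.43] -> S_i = 5.49 + -4.73*i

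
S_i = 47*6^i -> [47, 282, 1692, 10152, 60912]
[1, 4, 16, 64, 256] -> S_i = 1*4^i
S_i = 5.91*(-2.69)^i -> [5.91, -15.9, 42.77, -115.04, 309.45]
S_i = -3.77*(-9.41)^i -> [-3.77, 35.48, -333.83, 3141.31, -29559.69]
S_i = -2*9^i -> [-2, -18, -162, -1458, -13122]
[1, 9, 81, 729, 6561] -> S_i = 1*9^i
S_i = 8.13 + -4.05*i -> [8.13, 4.08, 0.03, -4.02, -8.07]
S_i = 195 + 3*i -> [195, 198, 201, 204, 207]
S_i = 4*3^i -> [4, 12, 36, 108, 324]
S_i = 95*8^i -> [95, 760, 6080, 48640, 389120]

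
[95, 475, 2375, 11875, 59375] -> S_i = 95*5^i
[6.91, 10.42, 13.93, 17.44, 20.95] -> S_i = 6.91 + 3.51*i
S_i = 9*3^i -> [9, 27, 81, 243, 729]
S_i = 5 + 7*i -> [5, 12, 19, 26, 33]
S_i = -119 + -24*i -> [-119, -143, -167, -191, -215]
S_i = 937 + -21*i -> [937, 916, 895, 874, 853]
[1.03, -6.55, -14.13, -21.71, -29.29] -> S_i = 1.03 + -7.58*i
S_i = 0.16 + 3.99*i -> [0.16, 4.15, 8.14, 12.13, 16.12]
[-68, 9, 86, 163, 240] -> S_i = -68 + 77*i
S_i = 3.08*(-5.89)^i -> [3.08, -18.14, 106.85, -629.36, 3706.91]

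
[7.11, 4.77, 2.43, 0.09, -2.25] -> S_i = 7.11 + -2.34*i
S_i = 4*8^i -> [4, 32, 256, 2048, 16384]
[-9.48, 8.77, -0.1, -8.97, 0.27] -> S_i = Random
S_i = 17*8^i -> [17, 136, 1088, 8704, 69632]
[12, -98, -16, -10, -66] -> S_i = Random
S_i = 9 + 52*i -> [9, 61, 113, 165, 217]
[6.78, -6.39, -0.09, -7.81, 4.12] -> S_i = Random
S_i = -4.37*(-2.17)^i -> [-4.37, 9.48, -20.58, 44.65, -96.9]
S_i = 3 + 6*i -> [3, 9, 15, 21, 27]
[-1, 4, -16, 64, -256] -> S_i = -1*-4^i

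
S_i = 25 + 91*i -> [25, 116, 207, 298, 389]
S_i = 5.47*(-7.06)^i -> [5.47, -38.62, 272.64, -1924.87, 13589.58]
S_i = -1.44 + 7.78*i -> [-1.44, 6.34, 14.12, 21.9, 29.68]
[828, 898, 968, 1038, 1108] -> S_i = 828 + 70*i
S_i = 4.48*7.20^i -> [4.48, 32.26, 232.24, 1672.15, 12039.49]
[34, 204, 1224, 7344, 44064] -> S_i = 34*6^i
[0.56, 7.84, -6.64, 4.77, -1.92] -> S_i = Random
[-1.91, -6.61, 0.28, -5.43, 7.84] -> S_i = Random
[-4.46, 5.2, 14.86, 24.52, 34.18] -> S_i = -4.46 + 9.66*i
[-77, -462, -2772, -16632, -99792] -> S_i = -77*6^i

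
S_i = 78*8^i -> [78, 624, 4992, 39936, 319488]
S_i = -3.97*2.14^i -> [-3.97, -8.5, -18.18, -38.91, -83.26]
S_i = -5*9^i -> [-5, -45, -405, -3645, -32805]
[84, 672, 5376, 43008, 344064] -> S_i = 84*8^i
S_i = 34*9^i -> [34, 306, 2754, 24786, 223074]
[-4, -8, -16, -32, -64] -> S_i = -4*2^i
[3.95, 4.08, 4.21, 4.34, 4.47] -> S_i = 3.95 + 0.13*i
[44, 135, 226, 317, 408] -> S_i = 44 + 91*i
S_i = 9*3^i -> [9, 27, 81, 243, 729]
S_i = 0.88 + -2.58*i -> [0.88, -1.7, -4.28, -6.86, -9.44]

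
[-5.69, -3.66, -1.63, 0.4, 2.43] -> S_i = -5.69 + 2.03*i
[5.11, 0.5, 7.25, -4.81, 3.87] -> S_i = Random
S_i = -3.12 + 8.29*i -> [-3.12, 5.17, 13.46, 21.75, 30.04]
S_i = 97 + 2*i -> [97, 99, 101, 103, 105]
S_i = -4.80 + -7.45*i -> [-4.8, -12.25, -19.7, -27.15, -34.6]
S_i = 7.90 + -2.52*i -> [7.9, 5.38, 2.86, 0.34, -2.18]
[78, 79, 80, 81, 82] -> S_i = 78 + 1*i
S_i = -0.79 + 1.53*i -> [-0.79, 0.74, 2.27, 3.8, 5.33]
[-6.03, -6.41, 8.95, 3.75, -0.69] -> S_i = Random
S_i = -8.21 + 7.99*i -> [-8.21, -0.22, 7.77, 15.76, 23.75]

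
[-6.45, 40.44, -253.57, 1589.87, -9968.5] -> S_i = -6.45*(-6.27)^i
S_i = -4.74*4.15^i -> [-4.74, -19.67, -81.63, -338.78, -1405.95]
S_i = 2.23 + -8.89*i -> [2.23, -6.66, -15.55, -24.44, -33.33]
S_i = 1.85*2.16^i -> [1.85, 4.0, 8.63, 18.64, 40.27]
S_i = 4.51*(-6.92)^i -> [4.51, -31.21, 215.97, -1494.5, 10341.91]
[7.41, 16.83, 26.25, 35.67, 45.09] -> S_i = 7.41 + 9.42*i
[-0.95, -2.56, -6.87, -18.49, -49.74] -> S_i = -0.95*2.69^i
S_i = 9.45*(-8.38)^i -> [9.45, -79.19, 663.62, -5561.14, 46602.36]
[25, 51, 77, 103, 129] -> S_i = 25 + 26*i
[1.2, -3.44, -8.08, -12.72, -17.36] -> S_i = 1.20 + -4.64*i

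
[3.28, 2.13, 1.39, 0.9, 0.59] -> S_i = 3.28*0.65^i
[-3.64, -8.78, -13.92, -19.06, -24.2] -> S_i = -3.64 + -5.14*i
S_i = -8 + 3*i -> [-8, -5, -2, 1, 4]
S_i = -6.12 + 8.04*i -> [-6.12, 1.92, 9.96, 18.0, 26.04]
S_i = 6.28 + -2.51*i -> [6.28, 3.77, 1.26, -1.25, -3.76]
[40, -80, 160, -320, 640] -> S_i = 40*-2^i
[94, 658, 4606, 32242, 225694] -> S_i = 94*7^i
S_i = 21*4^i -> [21, 84, 336, 1344, 5376]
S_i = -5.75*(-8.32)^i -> [-5.75, 47.84, -398.03, 3311.6, -27552.51]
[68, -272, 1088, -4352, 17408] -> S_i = 68*-4^i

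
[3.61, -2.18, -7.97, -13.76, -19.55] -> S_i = 3.61 + -5.79*i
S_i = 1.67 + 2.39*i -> [1.67, 4.06, 6.45, 8.84, 11.23]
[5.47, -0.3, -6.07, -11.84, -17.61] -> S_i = 5.47 + -5.77*i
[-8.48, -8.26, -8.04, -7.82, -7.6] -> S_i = -8.48 + 0.22*i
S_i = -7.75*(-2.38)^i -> [-7.75, 18.44, -43.9, 104.48, -248.66]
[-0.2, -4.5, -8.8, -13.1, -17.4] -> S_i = -0.20 + -4.30*i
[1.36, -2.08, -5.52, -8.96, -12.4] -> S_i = 1.36 + -3.44*i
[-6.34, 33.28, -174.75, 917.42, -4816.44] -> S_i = -6.34*(-5.25)^i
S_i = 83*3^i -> [83, 249, 747, 2241, 6723]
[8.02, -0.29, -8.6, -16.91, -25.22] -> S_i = 8.02 + -8.31*i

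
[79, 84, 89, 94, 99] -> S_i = 79 + 5*i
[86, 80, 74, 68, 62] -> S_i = 86 + -6*i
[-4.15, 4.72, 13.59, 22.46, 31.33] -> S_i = -4.15 + 8.87*i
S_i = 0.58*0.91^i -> [0.58, 0.53, 0.48, 0.44, 0.4]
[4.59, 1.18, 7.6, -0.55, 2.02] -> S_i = Random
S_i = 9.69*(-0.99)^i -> [9.69, -9.59, 9.5, -9.4, 9.31]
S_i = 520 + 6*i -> [520, 526, 532, 538, 544]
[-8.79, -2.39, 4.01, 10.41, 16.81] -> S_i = -8.79 + 6.40*i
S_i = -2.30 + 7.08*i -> [-2.3, 4.78, 11.86, 18.94, 26.02]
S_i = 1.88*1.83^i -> [1.88, 3.44, 6.3, 11.52, 21.08]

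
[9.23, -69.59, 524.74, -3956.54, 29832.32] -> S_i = 9.23*(-7.54)^i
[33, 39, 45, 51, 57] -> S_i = 33 + 6*i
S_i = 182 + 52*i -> [182, 234, 286, 338, 390]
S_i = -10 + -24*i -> [-10, -34, -58, -82, -106]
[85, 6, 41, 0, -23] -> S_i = Random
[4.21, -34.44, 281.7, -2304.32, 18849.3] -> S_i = 4.21*(-8.18)^i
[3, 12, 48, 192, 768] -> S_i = 3*4^i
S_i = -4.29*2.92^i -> [-4.29, -12.53, -36.58, -106.81, -311.88]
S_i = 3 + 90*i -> [3, 93, 183, 273, 363]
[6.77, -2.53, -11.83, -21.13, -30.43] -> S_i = 6.77 + -9.30*i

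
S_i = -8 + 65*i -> [-8, 57, 122, 187, 252]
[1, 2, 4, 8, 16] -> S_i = 1*2^i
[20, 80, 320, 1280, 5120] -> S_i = 20*4^i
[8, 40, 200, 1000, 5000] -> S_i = 8*5^i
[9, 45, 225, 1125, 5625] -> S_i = 9*5^i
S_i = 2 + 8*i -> [2, 10, 18, 26, 34]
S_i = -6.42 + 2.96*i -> [-6.42, -3.46, -0.5, 2.46, 5.42]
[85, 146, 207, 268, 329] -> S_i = 85 + 61*i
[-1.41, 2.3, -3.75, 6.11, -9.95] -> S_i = -1.41*(-1.63)^i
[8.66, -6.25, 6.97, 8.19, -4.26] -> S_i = Random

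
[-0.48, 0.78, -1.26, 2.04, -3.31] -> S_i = -0.48*(-1.62)^i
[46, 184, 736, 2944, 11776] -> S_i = 46*4^i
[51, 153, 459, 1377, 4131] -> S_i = 51*3^i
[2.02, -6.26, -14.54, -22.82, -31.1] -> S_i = 2.02 + -8.28*i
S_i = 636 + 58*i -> [636, 694, 752, 810, 868]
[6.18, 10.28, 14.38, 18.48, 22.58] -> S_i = 6.18 + 4.10*i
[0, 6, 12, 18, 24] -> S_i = 0 + 6*i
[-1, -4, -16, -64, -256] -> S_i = -1*4^i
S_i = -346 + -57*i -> [-346, -403, -460, -517, -574]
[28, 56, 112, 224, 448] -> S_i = 28*2^i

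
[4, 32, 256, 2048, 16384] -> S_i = 4*8^i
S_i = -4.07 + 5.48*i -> [-4.07, 1.41, 6.89, 12.37, 17.85]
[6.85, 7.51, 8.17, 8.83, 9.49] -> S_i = 6.85 + 0.66*i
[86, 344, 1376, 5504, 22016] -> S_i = 86*4^i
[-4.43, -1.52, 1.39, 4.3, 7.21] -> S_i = -4.43 + 2.91*i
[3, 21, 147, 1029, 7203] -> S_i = 3*7^i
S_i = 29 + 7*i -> [29, 36, 43, 50, 57]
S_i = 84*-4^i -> [84, -336, 1344, -5376, 21504]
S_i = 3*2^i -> [3, 6, 12, 24, 48]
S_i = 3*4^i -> [3, 12, 48, 192, 768]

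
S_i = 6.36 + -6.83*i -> [6.36, -0.47, -7.3, -14.13, -20.96]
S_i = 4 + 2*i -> [4, 6, 8, 10, 12]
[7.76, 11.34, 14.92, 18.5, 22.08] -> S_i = 7.76 + 3.58*i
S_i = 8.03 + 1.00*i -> [8.03, 9.03, 10.03, 11.03, 12.03]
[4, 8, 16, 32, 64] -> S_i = 4*2^i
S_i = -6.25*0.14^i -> [-6.25, -0.88, -0.12, -0.02, -0.0]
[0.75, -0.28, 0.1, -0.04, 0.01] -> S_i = 0.75*(-0.37)^i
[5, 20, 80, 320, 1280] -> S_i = 5*4^i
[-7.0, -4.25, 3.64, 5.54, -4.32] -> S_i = Random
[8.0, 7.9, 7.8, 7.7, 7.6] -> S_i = 8.00 + -0.10*i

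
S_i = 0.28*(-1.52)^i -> [0.28, -0.43, 0.65, -0.98, 1.49]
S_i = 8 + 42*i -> [8, 50, 92, 134, 176]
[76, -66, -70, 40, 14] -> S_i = Random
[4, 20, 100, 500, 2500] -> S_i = 4*5^i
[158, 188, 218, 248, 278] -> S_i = 158 + 30*i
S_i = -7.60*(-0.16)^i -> [-7.6, 1.22, -0.19, 0.03, -0.0]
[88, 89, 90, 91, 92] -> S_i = 88 + 1*i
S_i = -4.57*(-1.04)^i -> [-4.57, 4.75, -4.94, 5.14, -5.35]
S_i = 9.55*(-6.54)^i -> [9.55, -62.46, 408.47, -2671.39, 17470.86]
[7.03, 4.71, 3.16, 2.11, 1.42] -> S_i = 7.03*0.67^i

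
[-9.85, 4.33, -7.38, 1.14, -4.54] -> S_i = Random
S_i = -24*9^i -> [-24, -216, -1944, -17496, -157464]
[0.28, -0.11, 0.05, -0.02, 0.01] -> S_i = 0.28*(-0.41)^i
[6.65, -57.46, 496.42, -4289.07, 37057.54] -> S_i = 6.65*(-8.64)^i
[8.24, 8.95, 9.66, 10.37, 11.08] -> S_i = 8.24 + 0.71*i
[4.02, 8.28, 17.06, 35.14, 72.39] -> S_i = 4.02*2.06^i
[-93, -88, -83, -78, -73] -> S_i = -93 + 5*i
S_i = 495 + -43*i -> [495, 452, 409, 366, 323]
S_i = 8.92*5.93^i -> [8.92, 52.9, 313.67, 1860.07, 11030.21]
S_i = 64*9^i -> [64, 576, 5184, 46656, 419904]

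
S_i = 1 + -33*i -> [1, -32, -65, -98, -131]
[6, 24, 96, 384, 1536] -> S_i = 6*4^i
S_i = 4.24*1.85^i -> [4.24, 7.84, 14.51, 26.85, 49.67]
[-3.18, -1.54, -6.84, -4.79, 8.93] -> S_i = Random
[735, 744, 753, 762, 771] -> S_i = 735 + 9*i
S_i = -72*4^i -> [-72, -288, -1152, -4608, -18432]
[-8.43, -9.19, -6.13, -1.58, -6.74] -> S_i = Random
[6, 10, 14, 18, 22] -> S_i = 6 + 4*i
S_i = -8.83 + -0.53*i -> [-8.83, -9.36, -9.89, -10.42, -10.95]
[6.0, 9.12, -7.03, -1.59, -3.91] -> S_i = Random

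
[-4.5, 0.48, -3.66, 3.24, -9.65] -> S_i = Random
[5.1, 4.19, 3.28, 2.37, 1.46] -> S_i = 5.10 + -0.91*i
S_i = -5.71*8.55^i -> [-5.71, -48.82, -417.42, -3568.9, -30514.1]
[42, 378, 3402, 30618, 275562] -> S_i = 42*9^i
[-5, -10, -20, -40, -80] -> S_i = -5*2^i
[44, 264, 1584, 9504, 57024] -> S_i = 44*6^i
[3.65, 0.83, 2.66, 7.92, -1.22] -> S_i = Random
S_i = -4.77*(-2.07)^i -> [-4.77, 9.87, -20.44, 42.31, -87.58]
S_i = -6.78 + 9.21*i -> [-6.78, 2.43, 11.64, 20.85, 30.06]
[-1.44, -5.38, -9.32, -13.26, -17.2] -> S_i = -1.44 + -3.94*i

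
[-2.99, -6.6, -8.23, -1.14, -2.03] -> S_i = Random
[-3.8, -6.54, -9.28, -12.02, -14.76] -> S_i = -3.80 + -2.74*i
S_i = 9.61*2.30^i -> [9.61, 22.1, 50.84, 116.92, 268.93]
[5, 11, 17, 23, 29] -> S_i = 5 + 6*i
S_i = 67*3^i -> [67, 201, 603, 1809, 5427]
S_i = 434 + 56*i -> [434, 490, 546, 602, 658]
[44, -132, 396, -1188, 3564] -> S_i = 44*-3^i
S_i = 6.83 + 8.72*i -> [6.83, 15.55, 24.27, 32.99, 41.71]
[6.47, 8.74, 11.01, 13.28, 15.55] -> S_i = 6.47 + 2.27*i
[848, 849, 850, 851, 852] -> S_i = 848 + 1*i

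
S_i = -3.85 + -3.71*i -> [-3.85, -7.56, -11.27, -14.98, -18.69]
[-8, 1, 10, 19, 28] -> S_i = -8 + 9*i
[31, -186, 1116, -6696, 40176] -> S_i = 31*-6^i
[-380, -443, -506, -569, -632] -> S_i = -380 + -63*i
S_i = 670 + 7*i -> [670, 677, 684, 691, 698]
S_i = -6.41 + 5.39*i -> [-6.41, -1.02, 4.37, 9.76, 15.15]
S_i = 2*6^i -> [2, 12, 72, 432, 2592]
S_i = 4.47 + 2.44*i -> [4.47, 6.91, 9.35, 11.79, 14.23]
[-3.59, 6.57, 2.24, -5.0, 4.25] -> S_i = Random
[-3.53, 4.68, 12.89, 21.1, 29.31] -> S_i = -3.53 + 8.21*i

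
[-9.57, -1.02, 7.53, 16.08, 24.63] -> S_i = -9.57 + 8.55*i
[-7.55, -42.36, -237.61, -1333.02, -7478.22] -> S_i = -7.55*5.61^i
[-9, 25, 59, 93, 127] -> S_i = -9 + 34*i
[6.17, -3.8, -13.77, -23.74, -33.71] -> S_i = 6.17 + -9.97*i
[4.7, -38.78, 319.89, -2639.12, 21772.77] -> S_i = 4.70*(-8.25)^i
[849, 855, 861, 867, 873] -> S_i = 849 + 6*i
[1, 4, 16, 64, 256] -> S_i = 1*4^i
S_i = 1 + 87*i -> [1, 88, 175, 262, 349]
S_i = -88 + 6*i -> [-88, -82, -76, -70, -64]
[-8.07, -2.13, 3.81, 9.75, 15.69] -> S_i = -8.07 + 5.94*i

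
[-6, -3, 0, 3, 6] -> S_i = -6 + 3*i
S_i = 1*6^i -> [1, 6, 36, 216, 1296]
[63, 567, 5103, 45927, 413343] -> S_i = 63*9^i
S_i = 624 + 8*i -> [624, 632, 640, 648, 656]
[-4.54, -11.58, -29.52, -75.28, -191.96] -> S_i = -4.54*2.55^i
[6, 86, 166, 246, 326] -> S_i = 6 + 80*i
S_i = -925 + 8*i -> [-925, -917, -909, -901, -893]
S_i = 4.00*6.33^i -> [4.0, 25.32, 160.28, 1014.54, 6422.07]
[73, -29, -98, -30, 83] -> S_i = Random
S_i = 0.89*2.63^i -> [0.89, 2.34, 6.16, 16.19, 42.58]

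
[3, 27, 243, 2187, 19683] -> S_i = 3*9^i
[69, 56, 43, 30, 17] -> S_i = 69 + -13*i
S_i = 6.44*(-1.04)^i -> [6.44, -6.7, 6.97, -7.24, 7.53]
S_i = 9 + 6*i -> [9, 15, 21, 27, 33]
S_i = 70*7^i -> [70, 490, 3430, 24010, 168070]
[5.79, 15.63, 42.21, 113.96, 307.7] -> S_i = 5.79*2.70^i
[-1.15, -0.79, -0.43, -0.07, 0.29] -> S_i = -1.15 + 0.36*i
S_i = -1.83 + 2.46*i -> [-1.83, 0.63, 3.09, 5.55, 8.01]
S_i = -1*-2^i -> [-1, 2, -4, 8, -16]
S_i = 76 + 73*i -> [76, 149, 222, 295, 368]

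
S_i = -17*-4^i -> [-17, 68, -272, 1088, -4352]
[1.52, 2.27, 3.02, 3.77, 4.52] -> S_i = 1.52 + 0.75*i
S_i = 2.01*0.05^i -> [2.01, 0.1, 0.01, 0.0, 0.0]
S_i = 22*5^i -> [22, 110, 550, 2750, 13750]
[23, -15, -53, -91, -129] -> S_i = 23 + -38*i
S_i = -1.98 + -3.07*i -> [-1.98, -5.05, -8.12, -11.19, -14.26]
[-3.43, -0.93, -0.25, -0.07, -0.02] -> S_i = -3.43*0.27^i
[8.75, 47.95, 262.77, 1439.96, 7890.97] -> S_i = 8.75*5.48^i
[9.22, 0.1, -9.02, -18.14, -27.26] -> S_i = 9.22 + -9.12*i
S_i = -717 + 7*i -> [-717, -710, -703, -696, -689]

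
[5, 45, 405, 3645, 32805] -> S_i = 5*9^i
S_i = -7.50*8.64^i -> [-7.5, -64.8, -559.87, -4837.29, -41794.22]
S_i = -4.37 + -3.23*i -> [-4.37, -7.6, -10.83, -14.06, -17.29]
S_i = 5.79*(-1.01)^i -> [5.79, -5.85, 5.91, -5.97, 6.03]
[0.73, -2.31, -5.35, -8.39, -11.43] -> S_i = 0.73 + -3.04*i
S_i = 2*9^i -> [2, 18, 162, 1458, 13122]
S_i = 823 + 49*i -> [823, 872, 921, 970, 1019]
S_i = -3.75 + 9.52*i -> [-3.75, 5.77, 15.29, 24.81, 34.33]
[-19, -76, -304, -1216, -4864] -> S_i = -19*4^i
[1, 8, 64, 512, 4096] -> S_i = 1*8^i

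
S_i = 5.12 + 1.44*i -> [5.12, 6.56, 8.0, 9.44, 10.88]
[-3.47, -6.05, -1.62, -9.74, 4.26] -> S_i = Random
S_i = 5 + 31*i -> [5, 36, 67, 98, 129]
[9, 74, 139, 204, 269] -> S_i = 9 + 65*i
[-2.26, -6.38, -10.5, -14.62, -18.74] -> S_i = -2.26 + -4.12*i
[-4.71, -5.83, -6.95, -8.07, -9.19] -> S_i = -4.71 + -1.12*i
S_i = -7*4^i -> [-7, -28, -112, -448, -1792]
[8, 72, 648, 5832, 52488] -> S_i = 8*9^i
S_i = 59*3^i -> [59, 177, 531, 1593, 4779]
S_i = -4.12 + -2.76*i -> [-4.12, -6.88, -9.64, -12.4, -15.16]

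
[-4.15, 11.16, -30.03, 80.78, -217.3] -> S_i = -4.15*(-2.69)^i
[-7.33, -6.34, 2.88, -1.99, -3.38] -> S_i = Random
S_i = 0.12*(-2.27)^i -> [0.12, -0.27, 0.62, -1.4, 3.19]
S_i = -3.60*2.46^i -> [-3.6, -8.86, -21.79, -53.59, -131.84]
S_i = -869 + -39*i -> [-869, -908, -947, -986, -1025]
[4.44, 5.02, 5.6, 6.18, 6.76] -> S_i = 4.44 + 0.58*i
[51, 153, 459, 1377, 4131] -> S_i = 51*3^i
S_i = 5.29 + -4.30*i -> [5.29, 0.99, -3.31, -7.61, -11.91]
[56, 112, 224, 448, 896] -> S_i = 56*2^i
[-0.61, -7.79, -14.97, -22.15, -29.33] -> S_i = -0.61 + -7.18*i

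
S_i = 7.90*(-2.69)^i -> [7.9, -21.25, 57.17, -153.77, 413.65]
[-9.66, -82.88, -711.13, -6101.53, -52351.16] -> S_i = -9.66*8.58^i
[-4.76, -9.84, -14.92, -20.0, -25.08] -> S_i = -4.76 + -5.08*i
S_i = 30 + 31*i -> [30, 61, 92, 123, 154]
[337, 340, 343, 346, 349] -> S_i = 337 + 3*i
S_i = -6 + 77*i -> [-6, 71, 148, 225, 302]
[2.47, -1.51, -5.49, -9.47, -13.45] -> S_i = 2.47 + -3.98*i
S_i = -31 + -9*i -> [-31, -40, -49, -58, -67]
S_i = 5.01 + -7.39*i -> [5.01, -2.38, -9.77, -17.16, -24.55]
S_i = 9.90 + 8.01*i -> [9.9, 17.91, 25.92, 33.93, 41.94]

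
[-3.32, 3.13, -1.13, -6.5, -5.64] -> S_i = Random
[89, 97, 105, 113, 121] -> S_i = 89 + 8*i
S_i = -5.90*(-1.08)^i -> [-5.9, 6.37, -6.88, 7.43, -8.03]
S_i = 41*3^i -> [41, 123, 369, 1107, 3321]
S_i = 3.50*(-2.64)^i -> [3.5, -9.24, 24.39, -64.4, 170.01]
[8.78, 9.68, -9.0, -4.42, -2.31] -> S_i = Random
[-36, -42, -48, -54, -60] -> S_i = -36 + -6*i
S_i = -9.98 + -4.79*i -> [-9.98, -14.77, -19.56, -24.35, -29.14]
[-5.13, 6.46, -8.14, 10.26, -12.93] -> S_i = -5.13*(-1.26)^i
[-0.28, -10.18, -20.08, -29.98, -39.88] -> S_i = -0.28 + -9.90*i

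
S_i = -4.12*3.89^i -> [-4.12, -16.03, -62.34, -242.52, -943.4]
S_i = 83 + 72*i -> [83, 155, 227, 299, 371]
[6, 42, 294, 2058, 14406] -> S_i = 6*7^i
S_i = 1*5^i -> [1, 5, 25, 125, 625]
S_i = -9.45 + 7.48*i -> [-9.45, -1.97, 5.51, 12.99, 20.47]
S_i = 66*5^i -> [66, 330, 1650, 8250, 41250]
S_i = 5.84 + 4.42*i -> [5.84, 10.26, 14.68, 19.1, 23.52]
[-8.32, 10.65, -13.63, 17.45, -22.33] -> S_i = -8.32*(-1.28)^i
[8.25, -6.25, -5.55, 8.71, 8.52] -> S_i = Random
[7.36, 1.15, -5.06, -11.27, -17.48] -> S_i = 7.36 + -6.21*i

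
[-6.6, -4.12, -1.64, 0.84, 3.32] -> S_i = -6.60 + 2.48*i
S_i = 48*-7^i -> [48, -336, 2352, -16464, 115248]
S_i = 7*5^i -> [7, 35, 175, 875, 4375]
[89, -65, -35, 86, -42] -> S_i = Random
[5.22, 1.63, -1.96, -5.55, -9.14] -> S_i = 5.22 + -3.59*i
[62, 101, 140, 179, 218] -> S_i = 62 + 39*i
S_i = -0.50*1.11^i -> [-0.5, -0.56, -0.62, -0.68, -0.76]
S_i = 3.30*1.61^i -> [3.3, 5.31, 8.55, 13.77, 22.17]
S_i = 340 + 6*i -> [340, 346, 352, 358, 364]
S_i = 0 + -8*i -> [0, -8, -16, -24, -32]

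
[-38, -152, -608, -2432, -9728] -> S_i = -38*4^i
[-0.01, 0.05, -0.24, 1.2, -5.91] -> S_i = -0.01*(-4.93)^i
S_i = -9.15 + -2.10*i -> [-9.15, -11.25, -13.35, -15.45, -17.55]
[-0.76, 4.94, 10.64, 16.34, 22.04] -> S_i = -0.76 + 5.70*i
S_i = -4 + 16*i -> [-4, 12, 28, 44, 60]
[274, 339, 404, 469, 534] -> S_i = 274 + 65*i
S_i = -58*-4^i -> [-58, 232, -928, 3712, -14848]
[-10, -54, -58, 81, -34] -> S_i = Random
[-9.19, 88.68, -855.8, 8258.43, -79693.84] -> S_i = -9.19*(-9.65)^i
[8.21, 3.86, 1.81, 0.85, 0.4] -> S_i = 8.21*0.47^i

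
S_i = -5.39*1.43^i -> [-5.39, -7.71, -11.02, -15.76, -22.54]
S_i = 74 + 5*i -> [74, 79, 84, 89, 94]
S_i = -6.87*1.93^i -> [-6.87, -13.26, -25.59, -49.39, -95.32]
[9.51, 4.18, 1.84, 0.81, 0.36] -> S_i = 9.51*0.44^i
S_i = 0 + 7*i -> [0, 7, 14, 21, 28]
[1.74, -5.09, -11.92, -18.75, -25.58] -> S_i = 1.74 + -6.83*i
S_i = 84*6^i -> [84, 504, 3024, 18144, 108864]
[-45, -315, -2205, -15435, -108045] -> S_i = -45*7^i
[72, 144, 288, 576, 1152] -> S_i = 72*2^i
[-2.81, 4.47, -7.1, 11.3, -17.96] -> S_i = -2.81*(-1.59)^i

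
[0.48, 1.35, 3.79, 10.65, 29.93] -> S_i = 0.48*2.81^i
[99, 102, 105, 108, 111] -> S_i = 99 + 3*i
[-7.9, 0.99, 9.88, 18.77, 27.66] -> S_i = -7.90 + 8.89*i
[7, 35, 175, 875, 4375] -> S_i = 7*5^i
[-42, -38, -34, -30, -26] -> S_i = -42 + 4*i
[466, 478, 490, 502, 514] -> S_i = 466 + 12*i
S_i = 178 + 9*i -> [178, 187, 196, 205, 214]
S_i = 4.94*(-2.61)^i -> [4.94, -12.89, 33.65, -87.83, 229.24]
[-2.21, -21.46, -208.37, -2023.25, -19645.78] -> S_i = -2.21*9.71^i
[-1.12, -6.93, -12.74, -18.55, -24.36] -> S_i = -1.12 + -5.81*i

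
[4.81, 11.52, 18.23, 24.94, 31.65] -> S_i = 4.81 + 6.71*i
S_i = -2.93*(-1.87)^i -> [-2.93, 5.48, -10.25, 19.16, -35.83]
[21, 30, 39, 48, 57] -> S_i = 21 + 9*i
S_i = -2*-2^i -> [-2, 4, -8, 16, -32]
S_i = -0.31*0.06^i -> [-0.31, -0.02, -0.0, -0.0, -0.0]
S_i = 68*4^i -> [68, 272, 1088, 4352, 17408]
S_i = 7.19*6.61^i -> [7.19, 47.53, 314.15, 2076.51, 13725.71]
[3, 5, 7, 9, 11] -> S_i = 3 + 2*i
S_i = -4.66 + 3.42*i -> [-4.66, -1.24, 2.18, 5.6, 9.02]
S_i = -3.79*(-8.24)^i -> [-3.79, 31.23, -257.33, 2120.41, -17472.22]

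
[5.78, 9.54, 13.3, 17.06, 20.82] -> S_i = 5.78 + 3.76*i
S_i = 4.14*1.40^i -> [4.14, 5.8, 8.11, 11.36, 15.9]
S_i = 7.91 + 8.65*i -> [7.91, 16.56, 25.21, 33.86, 42.51]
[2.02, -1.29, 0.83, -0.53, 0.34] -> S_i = 2.02*(-0.64)^i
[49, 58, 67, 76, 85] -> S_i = 49 + 9*i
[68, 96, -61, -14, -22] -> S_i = Random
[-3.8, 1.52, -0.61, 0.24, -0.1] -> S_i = -3.80*(-0.40)^i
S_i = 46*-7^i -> [46, -322, 2254, -15778, 110446]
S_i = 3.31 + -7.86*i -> [3.31, -4.55, -12.41, -20.27, -28.13]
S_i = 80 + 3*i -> [80, 83, 86, 89, 92]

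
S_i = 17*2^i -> [17, 34, 68, 136, 272]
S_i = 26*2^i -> [26, 52, 104, 208, 416]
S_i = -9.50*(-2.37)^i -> [-9.5, 22.52, -53.36, 126.46, -299.72]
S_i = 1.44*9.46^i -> [1.44, 13.62, 128.87, 1219.09, 11532.59]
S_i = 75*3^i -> [75, 225, 675, 2025, 6075]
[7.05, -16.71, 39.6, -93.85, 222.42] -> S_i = 7.05*(-2.37)^i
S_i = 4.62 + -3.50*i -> [4.62, 1.12, -2.38, -5.88, -9.38]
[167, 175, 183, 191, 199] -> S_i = 167 + 8*i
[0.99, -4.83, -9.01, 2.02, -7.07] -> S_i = Random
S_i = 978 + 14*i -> [978, 992, 1006, 1020, 1034]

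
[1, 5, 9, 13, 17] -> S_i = 1 + 4*i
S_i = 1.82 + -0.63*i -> [1.82, 1.19, 0.56, -0.07, -0.7]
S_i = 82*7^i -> [82, 574, 4018, 28126, 196882]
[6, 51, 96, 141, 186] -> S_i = 6 + 45*i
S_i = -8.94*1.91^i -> [-8.94, -17.08, -32.61, -62.29, -118.98]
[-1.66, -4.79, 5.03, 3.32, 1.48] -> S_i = Random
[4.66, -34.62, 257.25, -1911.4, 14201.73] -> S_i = 4.66*(-7.43)^i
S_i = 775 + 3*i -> [775, 778, 781, 784, 787]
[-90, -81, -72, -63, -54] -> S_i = -90 + 9*i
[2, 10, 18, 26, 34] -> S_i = 2 + 8*i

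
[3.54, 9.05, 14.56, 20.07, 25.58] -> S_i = 3.54 + 5.51*i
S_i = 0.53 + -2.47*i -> [0.53, -1.94, -4.41, -6.88, -9.35]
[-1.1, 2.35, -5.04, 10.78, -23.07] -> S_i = -1.10*(-2.14)^i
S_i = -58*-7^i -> [-58, 406, -2842, 19894, -139258]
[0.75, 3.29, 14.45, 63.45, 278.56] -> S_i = 0.75*4.39^i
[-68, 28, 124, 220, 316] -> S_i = -68 + 96*i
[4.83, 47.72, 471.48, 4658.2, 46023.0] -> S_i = 4.83*9.88^i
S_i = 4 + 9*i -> [4, 13, 22, 31, 40]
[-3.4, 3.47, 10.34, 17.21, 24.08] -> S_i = -3.40 + 6.87*i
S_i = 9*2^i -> [9, 18, 36, 72, 144]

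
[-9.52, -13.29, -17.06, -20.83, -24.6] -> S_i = -9.52 + -3.77*i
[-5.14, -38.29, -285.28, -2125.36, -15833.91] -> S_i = -5.14*7.45^i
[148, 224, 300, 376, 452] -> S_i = 148 + 76*i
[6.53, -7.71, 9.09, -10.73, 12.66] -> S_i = 6.53*(-1.18)^i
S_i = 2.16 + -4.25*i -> [2.16, -2.09, -6.34, -10.59, -14.84]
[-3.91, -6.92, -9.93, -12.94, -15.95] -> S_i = -3.91 + -3.01*i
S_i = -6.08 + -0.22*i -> [-6.08, -6.3, -6.52, -6.74, -6.96]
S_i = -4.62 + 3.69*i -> [-4.62, -0.93, 2.76, 6.45, 10.14]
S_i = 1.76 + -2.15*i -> [1.76, -0.39, -2.54, -4.69, -6.84]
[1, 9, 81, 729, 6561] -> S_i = 1*9^i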